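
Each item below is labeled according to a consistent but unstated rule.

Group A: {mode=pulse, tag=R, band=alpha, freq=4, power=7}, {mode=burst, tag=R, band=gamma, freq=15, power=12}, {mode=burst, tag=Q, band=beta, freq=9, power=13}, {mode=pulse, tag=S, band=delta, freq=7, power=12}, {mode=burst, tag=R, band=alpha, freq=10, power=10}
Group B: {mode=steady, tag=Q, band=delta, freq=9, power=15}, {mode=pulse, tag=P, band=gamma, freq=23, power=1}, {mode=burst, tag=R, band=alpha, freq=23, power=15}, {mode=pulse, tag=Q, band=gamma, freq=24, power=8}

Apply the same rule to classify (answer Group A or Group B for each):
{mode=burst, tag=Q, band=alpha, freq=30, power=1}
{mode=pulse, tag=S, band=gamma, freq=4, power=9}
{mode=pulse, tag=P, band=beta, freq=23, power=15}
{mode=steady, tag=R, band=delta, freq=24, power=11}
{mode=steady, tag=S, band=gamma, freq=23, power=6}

Group B, Group A, Group B, Group B, Group B

The simplest hypothesis consistent with all the labels is: freq ≤ 15 AND power ≤ 13.
Group B: {mode=burst, tag=Q, band=alpha, freq=30, power=1}, since freq = 30, power = 1.
Group A: {mode=pulse, tag=S, band=gamma, freq=4, power=9}, since freq = 4, power = 9.
Group B: {mode=pulse, tag=P, band=beta, freq=23, power=15}, since freq = 23, power = 15.
Group B: {mode=steady, tag=R, band=delta, freq=24, power=11}, since freq = 24, power = 11.
Group B: {mode=steady, tag=S, band=gamma, freq=23, power=6}, since freq = 23, power = 6.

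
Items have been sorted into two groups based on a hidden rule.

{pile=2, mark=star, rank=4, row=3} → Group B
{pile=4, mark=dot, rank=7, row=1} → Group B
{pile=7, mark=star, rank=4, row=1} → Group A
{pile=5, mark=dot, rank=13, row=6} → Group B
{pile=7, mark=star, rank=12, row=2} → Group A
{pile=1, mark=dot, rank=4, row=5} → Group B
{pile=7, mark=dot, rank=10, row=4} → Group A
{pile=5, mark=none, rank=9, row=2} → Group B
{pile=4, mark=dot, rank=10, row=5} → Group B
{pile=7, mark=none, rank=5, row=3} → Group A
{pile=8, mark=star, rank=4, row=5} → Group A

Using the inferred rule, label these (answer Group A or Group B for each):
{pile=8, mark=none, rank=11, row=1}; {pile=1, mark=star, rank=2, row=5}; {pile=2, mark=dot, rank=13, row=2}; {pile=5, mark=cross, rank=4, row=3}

Every 'Group A' example satisfies: pile ≥ 7. None of the 'Group B' examples do.
{pile=8, mark=none, rank=11, row=1}: pile = 8 — satisfies this, so Group A. {pile=1, mark=star, rank=2, row=5}: pile = 1 — doesn't qualify, so Group B. {pile=2, mark=dot, rank=13, row=2}: pile = 2 — doesn't qualify, so Group B. {pile=5, mark=cross, rank=4, row=3}: pile = 5 — doesn't qualify, so Group B.

Group A, Group B, Group B, Group B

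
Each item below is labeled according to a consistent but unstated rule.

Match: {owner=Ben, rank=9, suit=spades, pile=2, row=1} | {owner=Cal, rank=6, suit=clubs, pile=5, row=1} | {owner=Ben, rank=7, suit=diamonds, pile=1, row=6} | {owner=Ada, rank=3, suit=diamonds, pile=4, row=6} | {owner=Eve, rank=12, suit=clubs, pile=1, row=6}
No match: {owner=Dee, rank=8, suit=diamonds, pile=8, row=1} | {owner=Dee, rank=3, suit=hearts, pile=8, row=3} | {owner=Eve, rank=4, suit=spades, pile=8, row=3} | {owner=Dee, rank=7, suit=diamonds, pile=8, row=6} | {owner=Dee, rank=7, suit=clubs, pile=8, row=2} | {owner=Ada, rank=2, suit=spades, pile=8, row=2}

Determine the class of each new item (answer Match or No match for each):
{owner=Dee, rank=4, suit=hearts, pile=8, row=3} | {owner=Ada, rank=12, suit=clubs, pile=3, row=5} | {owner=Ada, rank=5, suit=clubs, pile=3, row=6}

No match, Match, Match

'Match' ⟺ pile ≤ 5.
{owner=Dee, rank=4, suit=hearts, pile=8, row=3}: pile = 8 — lacks this property, so No match.
{owner=Ada, rank=12, suit=clubs, pile=3, row=5}: pile = 3 — matches, so Match.
{owner=Ada, rank=5, suit=clubs, pile=3, row=6}: pile = 3 — matches, so Match.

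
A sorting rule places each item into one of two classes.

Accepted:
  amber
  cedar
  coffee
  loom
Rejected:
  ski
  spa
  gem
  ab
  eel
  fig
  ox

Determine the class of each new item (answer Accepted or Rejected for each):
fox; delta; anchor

Rejected, Accepted, Accepted

The rule appears to be: length ≥ 4.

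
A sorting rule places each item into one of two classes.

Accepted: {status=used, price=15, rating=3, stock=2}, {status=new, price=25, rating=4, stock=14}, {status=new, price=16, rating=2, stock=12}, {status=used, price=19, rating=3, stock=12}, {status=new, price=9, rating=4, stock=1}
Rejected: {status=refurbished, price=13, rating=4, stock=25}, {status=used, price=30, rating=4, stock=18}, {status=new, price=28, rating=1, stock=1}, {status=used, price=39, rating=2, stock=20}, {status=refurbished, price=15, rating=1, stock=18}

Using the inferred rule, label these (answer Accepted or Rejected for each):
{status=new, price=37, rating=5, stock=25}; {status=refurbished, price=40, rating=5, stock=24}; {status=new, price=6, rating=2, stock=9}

Rejected, Rejected, Accepted

The distinguishing property — price ≤ 25 AND stock ≤ 14 — holds for all the 'Accepted' cases and none of the 'Rejected' cases.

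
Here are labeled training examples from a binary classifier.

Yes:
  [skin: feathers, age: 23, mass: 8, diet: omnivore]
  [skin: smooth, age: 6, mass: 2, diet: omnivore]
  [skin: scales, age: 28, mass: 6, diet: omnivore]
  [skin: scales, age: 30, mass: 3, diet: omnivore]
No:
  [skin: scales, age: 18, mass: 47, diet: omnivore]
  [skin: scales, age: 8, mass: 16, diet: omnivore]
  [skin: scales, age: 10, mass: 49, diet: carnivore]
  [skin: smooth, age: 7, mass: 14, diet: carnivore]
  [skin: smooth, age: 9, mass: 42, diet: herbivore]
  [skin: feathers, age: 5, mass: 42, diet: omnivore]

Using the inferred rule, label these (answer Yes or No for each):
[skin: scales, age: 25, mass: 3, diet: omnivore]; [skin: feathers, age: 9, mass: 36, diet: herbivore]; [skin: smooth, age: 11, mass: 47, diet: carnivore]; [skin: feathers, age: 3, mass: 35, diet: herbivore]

Yes, No, No, No

One predicate separates the groups cleanly: mass ≤ 8.
[skin: scales, age: 25, mass: 3, diet: omnivore]: mass = 3, checks out → Yes.
[skin: feathers, age: 9, mass: 36, diet: herbivore]: mass = 36, does not pass → No.
[skin: smooth, age: 11, mass: 47, diet: carnivore]: mass = 47, does not pass → No.
[skin: feathers, age: 3, mass: 35, diet: herbivore]: mass = 35, does not pass → No.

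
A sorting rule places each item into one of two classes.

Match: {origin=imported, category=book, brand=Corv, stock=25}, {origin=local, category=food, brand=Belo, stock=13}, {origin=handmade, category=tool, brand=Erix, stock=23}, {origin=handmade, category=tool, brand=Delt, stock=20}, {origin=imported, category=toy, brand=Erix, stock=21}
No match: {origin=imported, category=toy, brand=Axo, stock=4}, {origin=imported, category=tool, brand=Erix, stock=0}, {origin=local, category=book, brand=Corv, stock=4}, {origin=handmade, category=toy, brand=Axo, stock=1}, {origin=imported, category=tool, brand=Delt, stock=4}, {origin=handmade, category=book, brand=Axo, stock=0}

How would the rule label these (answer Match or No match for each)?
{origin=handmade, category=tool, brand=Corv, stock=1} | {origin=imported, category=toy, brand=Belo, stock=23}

No match, Match

Rule: stock ≥ 13. This holds for each 'Match' example and fails for each 'No match' one.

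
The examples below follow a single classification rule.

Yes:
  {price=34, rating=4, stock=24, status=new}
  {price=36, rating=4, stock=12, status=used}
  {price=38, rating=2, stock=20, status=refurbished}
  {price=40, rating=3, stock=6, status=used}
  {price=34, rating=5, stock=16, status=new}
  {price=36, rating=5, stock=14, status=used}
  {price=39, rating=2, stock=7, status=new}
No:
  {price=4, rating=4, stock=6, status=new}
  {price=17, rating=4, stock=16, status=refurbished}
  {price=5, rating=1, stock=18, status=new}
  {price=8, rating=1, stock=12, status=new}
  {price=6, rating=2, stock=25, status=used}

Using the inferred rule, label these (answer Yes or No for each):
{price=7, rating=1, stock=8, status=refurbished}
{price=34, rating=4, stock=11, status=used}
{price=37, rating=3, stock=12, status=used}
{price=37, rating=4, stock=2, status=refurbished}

No, Yes, Yes, Yes

A rule that fits every label: price ≥ 34 — true of each 'Yes' example, false of each 'No' one.
{price=7, rating=1, stock=8, status=refurbished}: price = 7, does not pass → No. {price=34, rating=4, stock=11, status=used}: price = 34, fits → Yes. {price=37, rating=3, stock=12, status=used}: price = 37, fits → Yes. {price=37, rating=4, stock=2, status=refurbished}: price = 37, fits → Yes.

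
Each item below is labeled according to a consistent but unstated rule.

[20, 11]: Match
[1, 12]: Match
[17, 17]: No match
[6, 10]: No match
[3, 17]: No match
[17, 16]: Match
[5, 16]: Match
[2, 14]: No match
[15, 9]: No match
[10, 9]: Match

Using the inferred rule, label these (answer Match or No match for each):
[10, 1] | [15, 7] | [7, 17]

Match, No match, No match

Comparing the two groups points to one rule — sum is odd.
[10, 1] — 10+1 = 11, hence Match. [15, 7] — 15+7 = 22, hence No match. [7, 17] — 7+17 = 24, hence No match.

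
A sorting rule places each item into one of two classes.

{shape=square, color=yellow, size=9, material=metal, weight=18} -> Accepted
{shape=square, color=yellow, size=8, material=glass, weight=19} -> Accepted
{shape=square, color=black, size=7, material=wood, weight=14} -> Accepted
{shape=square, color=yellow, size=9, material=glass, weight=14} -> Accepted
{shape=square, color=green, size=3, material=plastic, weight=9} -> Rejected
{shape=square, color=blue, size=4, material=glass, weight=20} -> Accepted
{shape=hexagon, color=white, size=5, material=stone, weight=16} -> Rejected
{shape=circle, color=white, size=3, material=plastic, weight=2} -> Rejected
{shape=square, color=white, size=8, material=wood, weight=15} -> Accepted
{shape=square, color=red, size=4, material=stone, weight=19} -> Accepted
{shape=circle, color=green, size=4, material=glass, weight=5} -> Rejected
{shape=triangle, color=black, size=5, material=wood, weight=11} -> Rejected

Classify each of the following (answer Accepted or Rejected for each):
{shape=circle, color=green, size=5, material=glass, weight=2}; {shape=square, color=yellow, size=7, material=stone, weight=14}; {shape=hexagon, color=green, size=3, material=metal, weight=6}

The rule appears to be: shape is square AND size ≥ 4.
{shape=circle, color=green, size=5, material=glass, weight=2} — shape is circle, size = 5, hence Rejected.
{shape=square, color=yellow, size=7, material=stone, weight=14} — shape is square, size = 7, hence Accepted.
{shape=hexagon, color=green, size=3, material=metal, weight=6} — shape is hexagon, size = 3, hence Rejected.

Rejected, Accepted, Rejected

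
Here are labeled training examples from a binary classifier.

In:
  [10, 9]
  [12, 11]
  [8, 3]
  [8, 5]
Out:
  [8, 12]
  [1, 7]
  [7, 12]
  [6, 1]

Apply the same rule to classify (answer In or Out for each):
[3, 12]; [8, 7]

The distinguishing property — sum is odd AND first ≥ 8 — holds for all the 'In' cases and none of the 'Out' cases.
[3, 12]: 3+12 = 15, first 3 — doesn't match, so Out.
[8, 7]: 8+7 = 15, first 8 — passes, so In.

Out, In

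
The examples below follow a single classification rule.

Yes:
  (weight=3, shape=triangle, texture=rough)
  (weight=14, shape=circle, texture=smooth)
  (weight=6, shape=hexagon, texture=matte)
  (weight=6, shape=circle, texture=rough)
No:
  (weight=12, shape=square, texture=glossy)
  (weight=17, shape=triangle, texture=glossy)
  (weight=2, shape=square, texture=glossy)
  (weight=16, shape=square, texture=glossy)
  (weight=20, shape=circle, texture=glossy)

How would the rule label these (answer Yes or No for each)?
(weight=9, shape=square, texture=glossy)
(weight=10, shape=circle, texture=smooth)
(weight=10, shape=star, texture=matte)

No, Yes, Yes

Rule: texture is not glossy. This holds for each 'Yes' example and fails for each 'No' one.
(weight=9, shape=square, texture=glossy) → texture is glossy → No.
(weight=10, shape=circle, texture=smooth) → texture is smooth → Yes.
(weight=10, shape=star, texture=matte) → texture is matte → Yes.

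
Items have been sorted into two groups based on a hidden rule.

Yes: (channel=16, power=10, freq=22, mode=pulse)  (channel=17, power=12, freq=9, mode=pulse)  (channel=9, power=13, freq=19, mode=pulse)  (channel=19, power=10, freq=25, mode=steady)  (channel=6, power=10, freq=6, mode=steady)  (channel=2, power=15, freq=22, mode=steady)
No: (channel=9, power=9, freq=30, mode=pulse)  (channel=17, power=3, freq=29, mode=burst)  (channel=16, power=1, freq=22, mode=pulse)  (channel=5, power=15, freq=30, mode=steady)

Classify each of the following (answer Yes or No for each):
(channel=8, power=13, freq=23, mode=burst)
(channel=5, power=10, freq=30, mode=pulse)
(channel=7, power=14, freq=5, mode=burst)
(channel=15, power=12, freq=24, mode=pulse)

Yes, No, Yes, Yes

Every 'Yes' example satisfies: power ≥ 3 AND freq ≤ 25. None of the 'No' examples do.
(channel=8, power=13, freq=23, mode=burst) → power = 13, freq = 23 → Yes. (channel=5, power=10, freq=30, mode=pulse) → power = 10, freq = 30 → No. (channel=7, power=14, freq=5, mode=burst) → power = 14, freq = 5 → Yes. (channel=15, power=12, freq=24, mode=pulse) → power = 12, freq = 24 → Yes.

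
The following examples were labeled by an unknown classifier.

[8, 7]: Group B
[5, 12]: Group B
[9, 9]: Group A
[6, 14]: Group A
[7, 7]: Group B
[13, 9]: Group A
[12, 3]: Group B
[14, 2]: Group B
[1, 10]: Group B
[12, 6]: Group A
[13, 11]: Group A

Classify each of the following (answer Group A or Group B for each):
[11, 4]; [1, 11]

Group B, Group B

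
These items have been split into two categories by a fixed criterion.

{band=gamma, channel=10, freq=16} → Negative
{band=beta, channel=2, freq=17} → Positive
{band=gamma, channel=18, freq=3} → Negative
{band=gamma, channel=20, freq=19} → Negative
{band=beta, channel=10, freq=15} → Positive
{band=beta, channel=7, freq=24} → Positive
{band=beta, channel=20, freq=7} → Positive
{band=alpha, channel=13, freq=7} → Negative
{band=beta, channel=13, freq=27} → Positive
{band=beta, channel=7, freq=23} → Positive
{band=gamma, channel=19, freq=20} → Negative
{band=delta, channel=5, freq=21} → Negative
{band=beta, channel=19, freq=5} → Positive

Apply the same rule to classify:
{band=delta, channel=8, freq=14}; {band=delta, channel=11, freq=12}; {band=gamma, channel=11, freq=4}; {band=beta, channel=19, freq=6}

The common property of the 'Positive' items is: band is beta. No 'Negative' item has it.

Negative, Negative, Negative, Positive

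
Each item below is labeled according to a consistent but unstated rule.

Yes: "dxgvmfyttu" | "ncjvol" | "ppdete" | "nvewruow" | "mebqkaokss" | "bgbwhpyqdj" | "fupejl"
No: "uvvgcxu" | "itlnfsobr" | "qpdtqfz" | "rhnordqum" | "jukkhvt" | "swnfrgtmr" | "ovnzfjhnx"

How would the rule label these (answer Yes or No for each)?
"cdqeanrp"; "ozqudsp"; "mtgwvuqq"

The rule appears to be: even length.
"cdqeanrp": Yes (length 8).
"ozqudsp": No (length 7).
"mtgwvuqq": Yes (length 8).

Yes, No, Yes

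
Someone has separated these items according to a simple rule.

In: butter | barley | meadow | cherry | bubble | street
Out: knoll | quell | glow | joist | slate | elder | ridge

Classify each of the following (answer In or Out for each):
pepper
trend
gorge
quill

In, Out, Out, Out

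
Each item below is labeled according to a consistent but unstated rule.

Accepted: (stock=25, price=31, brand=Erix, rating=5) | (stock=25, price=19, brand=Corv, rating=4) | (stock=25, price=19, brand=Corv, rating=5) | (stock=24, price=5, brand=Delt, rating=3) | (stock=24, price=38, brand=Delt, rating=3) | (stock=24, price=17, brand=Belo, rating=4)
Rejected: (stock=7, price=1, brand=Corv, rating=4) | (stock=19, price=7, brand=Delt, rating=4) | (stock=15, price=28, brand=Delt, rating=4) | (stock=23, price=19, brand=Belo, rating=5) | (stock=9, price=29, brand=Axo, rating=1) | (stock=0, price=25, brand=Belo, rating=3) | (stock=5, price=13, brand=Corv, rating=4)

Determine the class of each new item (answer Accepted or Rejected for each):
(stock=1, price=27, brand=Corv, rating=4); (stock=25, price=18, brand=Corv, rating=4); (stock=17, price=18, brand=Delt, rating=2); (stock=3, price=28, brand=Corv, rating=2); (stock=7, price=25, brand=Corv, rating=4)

A rule that fits every label: stock ≥ 24 — true of each 'Accepted' example, false of each 'Rejected' one.
(stock=1, price=27, brand=Corv, rating=4) — stock = 1, hence Rejected.
(stock=25, price=18, brand=Corv, rating=4) — stock = 25, hence Accepted.
(stock=17, price=18, brand=Delt, rating=2) — stock = 17, hence Rejected.
(stock=3, price=28, brand=Corv, rating=2) — stock = 3, hence Rejected.
(stock=7, price=25, brand=Corv, rating=4) — stock = 7, hence Rejected.

Rejected, Accepted, Rejected, Rejected, Rejected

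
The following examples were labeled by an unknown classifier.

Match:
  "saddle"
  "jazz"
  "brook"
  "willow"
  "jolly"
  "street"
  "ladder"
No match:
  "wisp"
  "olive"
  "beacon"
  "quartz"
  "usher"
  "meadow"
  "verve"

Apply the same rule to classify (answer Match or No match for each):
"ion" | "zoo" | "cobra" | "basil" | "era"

No match, Match, No match, No match, No match

The rule appears to be: has a double letter.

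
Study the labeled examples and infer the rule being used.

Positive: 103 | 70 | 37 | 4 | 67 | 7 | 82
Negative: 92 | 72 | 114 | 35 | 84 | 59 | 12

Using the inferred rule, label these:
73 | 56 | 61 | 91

The simplest hypothesis consistent with all the labels is: ≡ 1 (mod 3).
73: 73 mod 3 = 1, qualifies → Positive. 56: 56 mod 3 = 2, does not satisfy this → Negative. 61: 61 mod 3 = 1, qualifies → Positive. 91: 91 mod 3 = 1, qualifies → Positive.

Positive, Negative, Positive, Positive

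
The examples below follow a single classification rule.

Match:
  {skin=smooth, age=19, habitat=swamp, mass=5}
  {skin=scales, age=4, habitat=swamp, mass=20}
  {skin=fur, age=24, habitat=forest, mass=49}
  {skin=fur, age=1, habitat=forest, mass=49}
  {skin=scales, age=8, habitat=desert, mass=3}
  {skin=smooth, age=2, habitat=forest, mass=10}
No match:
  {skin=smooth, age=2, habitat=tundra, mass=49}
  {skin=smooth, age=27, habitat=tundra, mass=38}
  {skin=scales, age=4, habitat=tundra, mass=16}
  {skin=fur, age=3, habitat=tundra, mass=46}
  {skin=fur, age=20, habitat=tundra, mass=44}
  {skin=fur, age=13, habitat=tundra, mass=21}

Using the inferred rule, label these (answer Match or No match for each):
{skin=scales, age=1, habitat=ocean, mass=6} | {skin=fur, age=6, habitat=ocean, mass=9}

The distinguishing property — habitat is not tundra — holds for all the 'Match' cases and none of the 'No match' cases.
{skin=scales, age=1, habitat=ocean, mass=6}: habitat is ocean — checks out, so Match. {skin=fur, age=6, habitat=ocean, mass=9}: habitat is ocean — checks out, so Match.

Match, Match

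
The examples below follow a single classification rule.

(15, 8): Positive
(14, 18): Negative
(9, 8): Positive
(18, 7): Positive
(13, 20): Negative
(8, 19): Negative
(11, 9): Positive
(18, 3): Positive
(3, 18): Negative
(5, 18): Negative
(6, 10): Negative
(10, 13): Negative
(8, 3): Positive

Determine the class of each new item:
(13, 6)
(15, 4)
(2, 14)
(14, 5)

Rule: first > second. This holds for each 'Positive' example and fails for each 'Negative' one.
(13, 6): Positive (13 > 6).
(15, 4): Positive (15 > 4).
(2, 14): Negative (2 < 14).
(14, 5): Positive (14 > 5).

Positive, Positive, Negative, Positive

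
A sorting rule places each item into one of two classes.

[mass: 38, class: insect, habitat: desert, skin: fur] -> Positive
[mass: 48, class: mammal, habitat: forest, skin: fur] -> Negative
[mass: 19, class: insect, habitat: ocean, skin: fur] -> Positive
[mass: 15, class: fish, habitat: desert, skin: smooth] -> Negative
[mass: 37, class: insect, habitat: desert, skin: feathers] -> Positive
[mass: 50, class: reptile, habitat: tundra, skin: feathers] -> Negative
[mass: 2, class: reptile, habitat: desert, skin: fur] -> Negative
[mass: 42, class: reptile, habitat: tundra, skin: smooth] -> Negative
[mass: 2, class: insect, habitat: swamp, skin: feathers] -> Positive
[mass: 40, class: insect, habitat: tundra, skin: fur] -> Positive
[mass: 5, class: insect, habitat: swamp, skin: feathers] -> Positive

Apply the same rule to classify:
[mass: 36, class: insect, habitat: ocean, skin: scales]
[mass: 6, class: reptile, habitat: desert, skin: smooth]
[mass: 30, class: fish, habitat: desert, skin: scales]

Positive, Negative, Negative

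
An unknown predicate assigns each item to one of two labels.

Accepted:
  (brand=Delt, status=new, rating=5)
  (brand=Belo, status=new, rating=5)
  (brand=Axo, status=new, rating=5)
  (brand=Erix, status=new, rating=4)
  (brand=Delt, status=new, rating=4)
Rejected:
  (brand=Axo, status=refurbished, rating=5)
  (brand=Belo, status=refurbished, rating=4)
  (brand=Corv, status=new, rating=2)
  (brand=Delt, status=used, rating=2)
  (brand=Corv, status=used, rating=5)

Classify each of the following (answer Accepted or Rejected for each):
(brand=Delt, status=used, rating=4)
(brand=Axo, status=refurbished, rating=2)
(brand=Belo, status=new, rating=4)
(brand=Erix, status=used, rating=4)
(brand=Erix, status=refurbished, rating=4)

Rejected, Rejected, Accepted, Rejected, Rejected

The common property of the 'Accepted' items is: status is new AND rating ≥ 4. No 'Rejected' item has it.
(brand=Delt, status=used, rating=4): status is used, rating = 4 — doesn't match, so Rejected. (brand=Axo, status=refurbished, rating=2): status is refurbished, rating = 2 — doesn't match, so Rejected. (brand=Belo, status=new, rating=4): status is new, rating = 4 — qualifies, so Accepted. (brand=Erix, status=used, rating=4): status is used, rating = 4 — doesn't match, so Rejected. (brand=Erix, status=refurbished, rating=4): status is refurbished, rating = 4 — doesn't match, so Rejected.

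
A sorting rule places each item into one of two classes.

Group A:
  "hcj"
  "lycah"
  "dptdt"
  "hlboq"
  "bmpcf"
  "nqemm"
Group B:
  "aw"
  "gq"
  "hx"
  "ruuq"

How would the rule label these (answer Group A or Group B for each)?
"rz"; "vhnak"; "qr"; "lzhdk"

Looking at the examples, the only property every 'Group A' case has and every 'Group B' case lacks is: odd length.

Group B, Group A, Group B, Group A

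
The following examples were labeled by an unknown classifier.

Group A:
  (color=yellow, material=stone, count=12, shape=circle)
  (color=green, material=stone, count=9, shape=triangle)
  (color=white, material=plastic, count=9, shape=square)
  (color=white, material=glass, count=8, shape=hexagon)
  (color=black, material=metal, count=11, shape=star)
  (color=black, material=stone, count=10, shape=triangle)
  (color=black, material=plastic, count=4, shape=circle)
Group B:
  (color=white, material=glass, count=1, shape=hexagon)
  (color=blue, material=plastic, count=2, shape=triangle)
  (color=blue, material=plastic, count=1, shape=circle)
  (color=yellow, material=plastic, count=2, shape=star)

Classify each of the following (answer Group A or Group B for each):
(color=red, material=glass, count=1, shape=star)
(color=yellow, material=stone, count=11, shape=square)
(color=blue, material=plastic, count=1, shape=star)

Group B, Group A, Group B

Rule: count ≥ 4. This holds for each 'Group A' example and fails for each 'Group B' one.
(color=red, material=glass, count=1, shape=star): count = 1, does not fit → Group B.
(color=yellow, material=stone, count=11, shape=square): count = 11, satisfies this → Group A.
(color=blue, material=plastic, count=1, shape=star): count = 1, does not fit → Group B.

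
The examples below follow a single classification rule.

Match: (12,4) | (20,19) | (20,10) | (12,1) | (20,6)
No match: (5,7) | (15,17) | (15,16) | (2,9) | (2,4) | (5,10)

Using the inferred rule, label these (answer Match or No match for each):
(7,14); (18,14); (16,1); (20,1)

No match, Match, Match, Match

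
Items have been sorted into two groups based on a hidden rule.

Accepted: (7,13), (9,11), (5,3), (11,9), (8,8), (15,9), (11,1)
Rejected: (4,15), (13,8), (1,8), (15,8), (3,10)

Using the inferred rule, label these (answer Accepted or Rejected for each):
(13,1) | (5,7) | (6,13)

Accepted, Accepted, Rejected

The common property of the 'Accepted' items is: sum is even. No 'Rejected' item has it.
(13,1): 13+1 = 14 — passes, so Accepted.
(5,7): 5+7 = 12 — passes, so Accepted.
(6,13): 6+13 = 19 — does not pass, so Rejected.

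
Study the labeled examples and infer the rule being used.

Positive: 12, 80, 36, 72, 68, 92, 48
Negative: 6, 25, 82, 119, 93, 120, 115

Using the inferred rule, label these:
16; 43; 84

Positive, Negative, Positive

The rule appears to be: multiple of 4 AND at most 92.
16: 16 = 4·4, 16 ≤ 92 — has this property, so Positive.
43: 43 = 4·10 + 3, 43 ≤ 92 — does not satisfy this, so Negative.
84: 84 = 4·21, 84 ≤ 92 — has this property, so Positive.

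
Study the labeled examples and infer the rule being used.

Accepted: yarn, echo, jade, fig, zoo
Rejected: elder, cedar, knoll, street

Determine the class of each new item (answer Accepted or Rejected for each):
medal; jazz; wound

Rejected, Accepted, Rejected

Every 'Accepted' example satisfies: length ≤ 4. None of the 'Rejected' examples do.
medal → length 5 → Rejected.
jazz → length 4 → Accepted.
wound → length 5 → Rejected.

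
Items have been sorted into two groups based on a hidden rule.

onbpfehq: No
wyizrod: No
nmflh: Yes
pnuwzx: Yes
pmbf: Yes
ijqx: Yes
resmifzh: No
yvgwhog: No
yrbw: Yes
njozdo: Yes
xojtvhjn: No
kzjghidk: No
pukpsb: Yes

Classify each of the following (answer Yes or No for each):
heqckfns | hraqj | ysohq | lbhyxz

No, Yes, Yes, Yes

Rule: length ≤ 6. This holds for each 'Yes' example and fails for each 'No' one.
No: heqckfns, since length 8. Yes: hraqj, since length 5. Yes: ysohq, since length 5. Yes: lbhyxz, since length 6.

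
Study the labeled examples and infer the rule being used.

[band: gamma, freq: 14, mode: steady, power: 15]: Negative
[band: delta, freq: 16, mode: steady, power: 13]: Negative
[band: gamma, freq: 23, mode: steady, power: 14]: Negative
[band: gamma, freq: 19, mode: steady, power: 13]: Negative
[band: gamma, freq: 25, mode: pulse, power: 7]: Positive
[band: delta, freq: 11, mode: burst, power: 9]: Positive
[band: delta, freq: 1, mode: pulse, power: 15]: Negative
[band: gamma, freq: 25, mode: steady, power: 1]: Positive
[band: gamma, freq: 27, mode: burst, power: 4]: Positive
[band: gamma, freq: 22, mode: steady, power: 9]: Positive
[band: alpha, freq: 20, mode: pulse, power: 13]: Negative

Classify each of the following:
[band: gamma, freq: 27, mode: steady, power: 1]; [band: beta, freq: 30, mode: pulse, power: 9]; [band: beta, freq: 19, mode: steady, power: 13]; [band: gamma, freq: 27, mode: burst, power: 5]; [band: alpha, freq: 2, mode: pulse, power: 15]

Positive, Positive, Negative, Positive, Negative

The simplest hypothesis consistent with all the labels is: power ≤ 9.
[band: gamma, freq: 27, mode: steady, power: 1]: Positive (power = 1).
[band: beta, freq: 30, mode: pulse, power: 9]: Positive (power = 9).
[band: beta, freq: 19, mode: steady, power: 13]: Negative (power = 13).
[band: gamma, freq: 27, mode: burst, power: 5]: Positive (power = 5).
[band: alpha, freq: 2, mode: pulse, power: 15]: Negative (power = 15).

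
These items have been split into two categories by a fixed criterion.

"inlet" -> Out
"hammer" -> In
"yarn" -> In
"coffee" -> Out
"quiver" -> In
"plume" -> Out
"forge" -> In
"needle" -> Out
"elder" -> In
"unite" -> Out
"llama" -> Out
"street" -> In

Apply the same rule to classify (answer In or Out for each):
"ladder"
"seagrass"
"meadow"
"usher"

In, In, Out, In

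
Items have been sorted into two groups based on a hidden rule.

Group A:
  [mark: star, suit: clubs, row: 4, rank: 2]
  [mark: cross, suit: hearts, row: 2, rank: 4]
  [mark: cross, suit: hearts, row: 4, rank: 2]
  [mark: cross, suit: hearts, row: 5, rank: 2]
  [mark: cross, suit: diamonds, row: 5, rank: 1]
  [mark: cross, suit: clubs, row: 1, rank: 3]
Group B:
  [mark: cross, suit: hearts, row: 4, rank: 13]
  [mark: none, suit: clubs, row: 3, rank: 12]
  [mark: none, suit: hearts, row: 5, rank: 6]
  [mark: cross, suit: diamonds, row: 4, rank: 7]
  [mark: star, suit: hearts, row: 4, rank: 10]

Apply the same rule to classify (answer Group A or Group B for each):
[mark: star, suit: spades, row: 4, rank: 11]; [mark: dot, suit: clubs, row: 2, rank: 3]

Group B, Group A

The distinguishing property — rank ≤ 4 — holds for all the 'Group A' cases and none of the 'Group B' cases.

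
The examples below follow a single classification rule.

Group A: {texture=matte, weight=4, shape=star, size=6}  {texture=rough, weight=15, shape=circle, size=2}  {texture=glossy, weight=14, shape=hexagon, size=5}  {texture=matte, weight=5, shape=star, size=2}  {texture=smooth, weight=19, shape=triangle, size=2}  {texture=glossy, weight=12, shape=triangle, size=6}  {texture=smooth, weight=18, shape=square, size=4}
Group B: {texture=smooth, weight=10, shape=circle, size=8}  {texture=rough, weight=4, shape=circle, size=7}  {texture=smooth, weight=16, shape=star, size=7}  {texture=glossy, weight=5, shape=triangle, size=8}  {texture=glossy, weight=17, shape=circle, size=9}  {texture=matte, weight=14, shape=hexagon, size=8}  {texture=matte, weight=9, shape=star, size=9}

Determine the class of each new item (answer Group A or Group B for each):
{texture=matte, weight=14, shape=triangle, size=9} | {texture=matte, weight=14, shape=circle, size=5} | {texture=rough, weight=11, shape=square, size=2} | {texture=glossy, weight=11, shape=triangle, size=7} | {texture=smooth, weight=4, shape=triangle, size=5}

The common property of the 'Group A' items is: size ≤ 6. No 'Group B' item has it.

Group B, Group A, Group A, Group B, Group A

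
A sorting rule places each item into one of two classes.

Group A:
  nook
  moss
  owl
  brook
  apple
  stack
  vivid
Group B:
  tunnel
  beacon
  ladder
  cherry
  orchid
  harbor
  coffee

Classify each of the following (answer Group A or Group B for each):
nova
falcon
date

Group A, Group B, Group A

The pattern is that an item is 'Group A' exactly when: length ≤ 5.
nova → length 4 → Group A. falcon → length 6 → Group B. date → length 4 → Group A.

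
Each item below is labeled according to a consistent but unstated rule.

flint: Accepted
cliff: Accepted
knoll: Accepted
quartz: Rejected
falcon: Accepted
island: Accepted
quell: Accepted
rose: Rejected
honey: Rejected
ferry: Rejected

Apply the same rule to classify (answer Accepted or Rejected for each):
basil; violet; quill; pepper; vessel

Accepted, Accepted, Accepted, Rejected, Accepted

Looking at the examples, the only property every 'Accepted' case has and every 'Rejected' case lacks is: contains 'l'.
Accepted: basil, since has 'l'. Accepted: violet, since has 'l'. Accepted: quill, since has 'l'. Rejected: pepper, since no 'l'. Accepted: vessel, since has 'l'.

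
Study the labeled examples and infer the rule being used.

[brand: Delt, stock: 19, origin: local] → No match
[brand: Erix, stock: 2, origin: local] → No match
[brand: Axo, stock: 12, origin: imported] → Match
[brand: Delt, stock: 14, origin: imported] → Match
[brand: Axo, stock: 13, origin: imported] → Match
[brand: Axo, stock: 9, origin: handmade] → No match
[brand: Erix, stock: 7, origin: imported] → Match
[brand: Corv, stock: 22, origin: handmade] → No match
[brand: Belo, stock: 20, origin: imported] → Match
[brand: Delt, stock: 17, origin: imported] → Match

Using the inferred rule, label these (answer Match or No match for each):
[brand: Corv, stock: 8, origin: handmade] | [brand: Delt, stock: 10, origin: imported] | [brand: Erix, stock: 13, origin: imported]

The pattern is that an item is 'Match' exactly when: origin is imported.
[brand: Corv, stock: 8, origin: handmade] — origin is handmade, hence No match.
[brand: Delt, stock: 10, origin: imported] — origin is imported, hence Match.
[brand: Erix, stock: 13, origin: imported] — origin is imported, hence Match.

No match, Match, Match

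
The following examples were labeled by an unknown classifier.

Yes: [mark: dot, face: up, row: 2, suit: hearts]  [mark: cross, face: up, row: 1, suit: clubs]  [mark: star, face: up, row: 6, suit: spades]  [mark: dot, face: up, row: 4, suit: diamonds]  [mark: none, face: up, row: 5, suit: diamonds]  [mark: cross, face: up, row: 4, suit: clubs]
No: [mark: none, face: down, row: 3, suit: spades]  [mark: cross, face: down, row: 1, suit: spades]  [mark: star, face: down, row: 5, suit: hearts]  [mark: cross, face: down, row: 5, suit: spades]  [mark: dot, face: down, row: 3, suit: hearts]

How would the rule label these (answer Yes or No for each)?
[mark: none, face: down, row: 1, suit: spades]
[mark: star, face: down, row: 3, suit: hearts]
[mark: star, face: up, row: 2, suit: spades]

No, No, Yes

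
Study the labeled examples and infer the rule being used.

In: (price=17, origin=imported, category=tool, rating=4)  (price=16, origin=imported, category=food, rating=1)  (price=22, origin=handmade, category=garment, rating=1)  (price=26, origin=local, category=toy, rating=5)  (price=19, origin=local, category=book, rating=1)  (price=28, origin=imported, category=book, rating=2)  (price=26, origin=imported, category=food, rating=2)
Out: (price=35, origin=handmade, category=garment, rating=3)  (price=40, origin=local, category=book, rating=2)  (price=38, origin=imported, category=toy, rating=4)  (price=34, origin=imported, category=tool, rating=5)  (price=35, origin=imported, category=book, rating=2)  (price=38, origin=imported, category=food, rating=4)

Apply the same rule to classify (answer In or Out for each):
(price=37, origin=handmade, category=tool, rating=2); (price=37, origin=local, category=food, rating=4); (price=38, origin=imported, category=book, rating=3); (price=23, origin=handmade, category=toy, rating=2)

Out, Out, Out, In

'In' ⟺ price ≤ 28.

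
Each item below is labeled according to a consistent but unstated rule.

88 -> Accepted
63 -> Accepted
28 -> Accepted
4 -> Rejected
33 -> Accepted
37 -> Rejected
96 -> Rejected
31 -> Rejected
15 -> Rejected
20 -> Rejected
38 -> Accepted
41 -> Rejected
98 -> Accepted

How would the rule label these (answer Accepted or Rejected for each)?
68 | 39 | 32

Accepted, Rejected, Rejected

Comparing the two groups points to one rule — ≡ 3 (mod 5).
68 — 68 mod 5 = 3, hence Accepted. 39 — 39 mod 5 = 4, hence Rejected. 32 — 32 mod 5 = 2, hence Rejected.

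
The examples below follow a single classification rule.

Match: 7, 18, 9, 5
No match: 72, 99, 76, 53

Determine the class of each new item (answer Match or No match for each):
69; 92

A rule that fits every label: at most 18 — true of each 'Match' example, false of each 'No match' one.

No match, No match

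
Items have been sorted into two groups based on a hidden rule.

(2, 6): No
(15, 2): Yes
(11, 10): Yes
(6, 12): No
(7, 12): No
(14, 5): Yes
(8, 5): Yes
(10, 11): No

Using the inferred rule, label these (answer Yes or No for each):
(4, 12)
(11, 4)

The common property of the 'Yes' items is: first > second. No 'No' item has it.

No, Yes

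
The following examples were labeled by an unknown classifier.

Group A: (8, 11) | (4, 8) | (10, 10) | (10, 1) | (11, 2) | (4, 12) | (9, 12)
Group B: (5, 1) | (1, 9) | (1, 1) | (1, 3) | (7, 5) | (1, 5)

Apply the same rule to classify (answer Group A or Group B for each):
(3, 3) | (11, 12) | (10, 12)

Group B, Group A, Group A

Comparing the two groups points to one rule — product is even.
Group B: (3, 3), since 3·3 = 9. Group A: (11, 12), since 11·12 = 132. Group A: (10, 12), since 10·12 = 120.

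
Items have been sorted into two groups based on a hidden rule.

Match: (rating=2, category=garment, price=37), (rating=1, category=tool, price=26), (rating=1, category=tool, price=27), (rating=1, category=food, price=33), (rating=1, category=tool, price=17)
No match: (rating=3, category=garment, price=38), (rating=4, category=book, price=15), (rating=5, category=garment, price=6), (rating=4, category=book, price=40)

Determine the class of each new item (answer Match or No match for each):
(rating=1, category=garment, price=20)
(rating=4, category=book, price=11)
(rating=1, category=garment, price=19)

Match, No match, Match

Rule: rating ≤ 2. This holds for each 'Match' example and fails for each 'No match' one.
(rating=1, category=garment, price=20) — rating = 1, hence Match.
(rating=4, category=book, price=11) — rating = 4, hence No match.
(rating=1, category=garment, price=19) — rating = 1, hence Match.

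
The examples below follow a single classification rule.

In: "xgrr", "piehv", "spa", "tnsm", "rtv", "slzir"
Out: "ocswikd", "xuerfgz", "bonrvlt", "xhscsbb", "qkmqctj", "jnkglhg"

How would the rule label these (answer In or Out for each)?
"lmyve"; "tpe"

A rule that fits every label: length ≤ 5 — true of each 'In' example, false of each 'Out' one.

In, In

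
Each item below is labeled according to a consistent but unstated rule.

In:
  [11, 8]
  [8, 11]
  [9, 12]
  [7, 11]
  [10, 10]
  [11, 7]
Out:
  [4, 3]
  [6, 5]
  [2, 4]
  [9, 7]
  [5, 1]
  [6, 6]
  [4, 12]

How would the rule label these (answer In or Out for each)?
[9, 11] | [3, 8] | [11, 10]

In, Out, In

The pattern is that an item is 'In' exactly when: sum ≥ 18.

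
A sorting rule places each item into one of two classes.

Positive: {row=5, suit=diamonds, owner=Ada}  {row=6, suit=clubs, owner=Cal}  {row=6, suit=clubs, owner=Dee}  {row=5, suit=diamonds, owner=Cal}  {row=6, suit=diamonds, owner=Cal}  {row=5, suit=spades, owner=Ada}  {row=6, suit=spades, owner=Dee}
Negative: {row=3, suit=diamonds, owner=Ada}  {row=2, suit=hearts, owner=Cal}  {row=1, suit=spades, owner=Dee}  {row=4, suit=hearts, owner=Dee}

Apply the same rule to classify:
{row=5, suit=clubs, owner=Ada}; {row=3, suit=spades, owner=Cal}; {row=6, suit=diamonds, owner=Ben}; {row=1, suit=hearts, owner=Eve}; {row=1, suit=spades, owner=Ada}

Every 'Positive' example satisfies: row ≥ 5. None of the 'Negative' examples do.

Positive, Negative, Positive, Negative, Negative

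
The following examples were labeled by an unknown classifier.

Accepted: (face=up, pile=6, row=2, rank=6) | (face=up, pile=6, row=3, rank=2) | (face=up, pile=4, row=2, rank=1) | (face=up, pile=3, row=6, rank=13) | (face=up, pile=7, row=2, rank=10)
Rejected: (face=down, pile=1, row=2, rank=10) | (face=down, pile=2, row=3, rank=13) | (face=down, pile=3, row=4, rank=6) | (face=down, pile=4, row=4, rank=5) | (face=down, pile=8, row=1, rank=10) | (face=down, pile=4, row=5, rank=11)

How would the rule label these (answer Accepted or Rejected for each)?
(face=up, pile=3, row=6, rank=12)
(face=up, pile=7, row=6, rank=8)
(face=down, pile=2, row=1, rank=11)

The pattern is that an item is 'Accepted' exactly when: face is up.
(face=up, pile=3, row=6, rank=12) — face is up, hence Accepted. (face=up, pile=7, row=6, rank=8) — face is up, hence Accepted. (face=down, pile=2, row=1, rank=11) — face is down, hence Rejected.

Accepted, Accepted, Rejected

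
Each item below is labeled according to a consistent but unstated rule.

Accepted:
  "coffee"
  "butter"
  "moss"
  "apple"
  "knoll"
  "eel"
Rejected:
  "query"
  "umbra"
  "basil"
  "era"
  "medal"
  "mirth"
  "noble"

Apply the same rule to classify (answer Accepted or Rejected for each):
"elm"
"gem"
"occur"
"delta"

Rejected, Rejected, Accepted, Rejected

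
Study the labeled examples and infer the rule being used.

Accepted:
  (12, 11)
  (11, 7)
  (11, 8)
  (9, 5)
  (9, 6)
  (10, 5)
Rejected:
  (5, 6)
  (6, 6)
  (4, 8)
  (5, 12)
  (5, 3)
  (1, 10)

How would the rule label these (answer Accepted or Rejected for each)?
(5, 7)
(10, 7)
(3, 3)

Rejected, Accepted, Rejected

The classifier is using: first ≥ 7.
Rejected: (5, 7), since first 5.
Accepted: (10, 7), since first 10.
Rejected: (3, 3), since first 3.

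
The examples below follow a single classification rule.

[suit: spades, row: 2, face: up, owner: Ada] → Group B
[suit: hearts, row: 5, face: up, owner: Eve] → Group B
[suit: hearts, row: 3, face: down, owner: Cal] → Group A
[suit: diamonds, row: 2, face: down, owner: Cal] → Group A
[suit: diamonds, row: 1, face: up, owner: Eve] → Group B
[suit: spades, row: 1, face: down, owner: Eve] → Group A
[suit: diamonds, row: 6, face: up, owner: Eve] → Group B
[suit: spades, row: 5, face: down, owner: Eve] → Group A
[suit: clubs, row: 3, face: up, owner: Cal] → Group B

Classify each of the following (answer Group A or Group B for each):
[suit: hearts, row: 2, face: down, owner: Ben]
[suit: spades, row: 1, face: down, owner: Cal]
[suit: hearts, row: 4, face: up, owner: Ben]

'Group A' ⟺ face is down.
[suit: hearts, row: 2, face: down, owner: Ben] — face is down, hence Group A. [suit: spades, row: 1, face: down, owner: Cal] — face is down, hence Group A. [suit: hearts, row: 4, face: up, owner: Ben] — face is up, hence Group B.

Group A, Group A, Group B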